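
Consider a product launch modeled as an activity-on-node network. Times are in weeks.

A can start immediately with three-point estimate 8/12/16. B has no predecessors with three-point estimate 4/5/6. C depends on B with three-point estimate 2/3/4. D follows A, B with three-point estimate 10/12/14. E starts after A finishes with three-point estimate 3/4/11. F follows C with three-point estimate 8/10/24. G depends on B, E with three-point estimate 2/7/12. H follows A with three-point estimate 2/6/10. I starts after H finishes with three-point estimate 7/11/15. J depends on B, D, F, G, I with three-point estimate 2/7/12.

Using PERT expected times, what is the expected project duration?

36 weeks

te_A = (8 + 4·12 + 16)/6 = 72/6 = 12
te_B = (4 + 4·5 + 6)/6 = 30/6 = 5
te_C = (2 + 4·3 + 4)/6 = 18/6 = 3
te_D = (10 + 4·12 + 14)/6 = 72/6 = 12
te_E = (3 + 4·4 + 11)/6 = 30/6 = 5
te_F = (8 + 4·10 + 24)/6 = 72/6 = 12
te_G = (2 + 4·7 + 12)/6 = 42/6 = 7
te_H = (2 + 4·6 + 10)/6 = 36/6 = 6
te_I = (7 + 4·11 + 15)/6 = 66/6 = 11
te_J = (2 + 4·7 + 12)/6 = 42/6 = 7

Forward pass:
ES_A = 0; EF_A = 12
ES_B = 0; EF_B = 5
ES_C = 5; EF_C = 5+3 = 8
ES_D = max(EF_A=12, EF_B=5) = 12; EF_D = 12+12 = 24
ES_E = 12; EF_E = 12+5 = 17
ES_F = 8; EF_F = 8+12 = 20
ES_G = max(EF_B=5, EF_E=17) = 17; EF_G = 17+7 = 24
ES_H = 12; EF_H = 12+6 = 18
ES_I = 18; EF_I = 18+11 = 29
ES_J = max(EF_B=5, EF_D=24, EF_F=20, EF_G=24, EF_I=29) = 29; EF_J = 29+7 = 36
Expected project duration μ = 36 weeks. Critical path: A → H → I → J.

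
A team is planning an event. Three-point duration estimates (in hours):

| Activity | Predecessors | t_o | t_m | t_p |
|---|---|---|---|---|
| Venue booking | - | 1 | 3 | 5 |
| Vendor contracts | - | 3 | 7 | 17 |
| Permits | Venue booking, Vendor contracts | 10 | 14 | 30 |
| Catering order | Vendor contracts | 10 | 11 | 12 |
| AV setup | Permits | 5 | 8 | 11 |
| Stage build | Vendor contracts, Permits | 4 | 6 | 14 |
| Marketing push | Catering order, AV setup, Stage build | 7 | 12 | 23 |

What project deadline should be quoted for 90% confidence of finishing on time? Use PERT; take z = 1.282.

te_Venue booking = (1 + 4·3 + 5)/6 = 18/6 = 3; σ²_Venue booking = ((5−1)/6)² = 0.444
te_Vendor contracts = (3 + 4·7 + 17)/6 = 48/6 = 8; σ²_Vendor contracts = ((17−3)/6)² = 5.444
te_Permits = (10 + 4·14 + 30)/6 = 96/6 = 16; σ²_Permits = ((30−10)/6)² = 11.111
te_Catering order = (10 + 4·11 + 12)/6 = 66/6 = 11; σ²_Catering order = ((12−10)/6)² = 0.111
te_AV setup = (5 + 4·8 + 11)/6 = 48/6 = 8; σ²_AV setup = ((11−5)/6)² = 1.000
te_Stage build = (4 + 4·6 + 14)/6 = 42/6 = 7; σ²_Stage build = ((14−4)/6)² = 2.778
te_Marketing push = (7 + 4·12 + 23)/6 = 78/6 = 13; σ²_Marketing push = ((23−7)/6)² = 7.111

Forward pass:
ES_Venue booking = 0; EF_Venue booking = 3
ES_Vendor contracts = 0; EF_Vendor contracts = 8
ES_Permits = max(EF_Venue booking=3, EF_Vendor contracts=8) = 8; EF_Permits = 8+16 = 24
ES_Catering order = 8; EF_Catering order = 8+11 = 19
ES_AV setup = 24; EF_AV setup = 24+8 = 32
ES_Stage build = max(EF_Vendor contracts=8, EF_Permits=24) = 24; EF_Stage build = 24+7 = 31
ES_Marketing push = max(EF_Catering order=19, EF_AV setup=32, EF_Stage build=31) = 32; EF_Marketing push = 32+13 = 45
Expected project duration μ = 45 hours. Critical path: Vendor contracts → Permits → AV setup → Marketing push.

Variance along critical path = 5.444 + 11.111 + 1.000 + 7.111 = 24.667; σ = 4.967 hours.
D = μ + z·σ = 45 + 1.282·4.967 = 51.4 hours

51.4 hours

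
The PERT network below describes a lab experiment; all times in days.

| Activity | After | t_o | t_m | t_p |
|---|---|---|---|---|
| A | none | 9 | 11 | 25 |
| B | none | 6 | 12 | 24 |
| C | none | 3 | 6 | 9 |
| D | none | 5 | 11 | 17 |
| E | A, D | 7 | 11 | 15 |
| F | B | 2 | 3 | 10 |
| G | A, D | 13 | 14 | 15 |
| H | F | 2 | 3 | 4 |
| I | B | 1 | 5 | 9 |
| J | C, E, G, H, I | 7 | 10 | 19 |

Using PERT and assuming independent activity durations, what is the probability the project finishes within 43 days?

0.932

te_A = (9 + 4·11 + 25)/6 = 78/6 = 13; σ²_A = ((25−9)/6)² = 7.111
te_B = (6 + 4·12 + 24)/6 = 78/6 = 13; σ²_B = ((24−6)/6)² = 9.000
te_C = (3 + 4·6 + 9)/6 = 36/6 = 6; σ²_C = ((9−3)/6)² = 1.000
te_D = (5 + 4·11 + 17)/6 = 66/6 = 11; σ²_D = ((17−5)/6)² = 4.000
te_E = (7 + 4·11 + 15)/6 = 66/6 = 11; σ²_E = ((15−7)/6)² = 1.778
te_F = (2 + 4·3 + 10)/6 = 24/6 = 4; σ²_F = ((10−2)/6)² = 1.778
te_G = (13 + 4·14 + 15)/6 = 84/6 = 14; σ²_G = ((15−13)/6)² = 0.111
te_H = (2 + 4·3 + 4)/6 = 18/6 = 3; σ²_H = ((4−2)/6)² = 0.111
te_I = (1 + 4·5 + 9)/6 = 30/6 = 5; σ²_I = ((9−1)/6)² = 1.778
te_J = (7 + 4·10 + 19)/6 = 66/6 = 11; σ²_J = ((19−7)/6)² = 4.000

Forward pass:
ES_A = 0; EF_A = 13
ES_B = 0; EF_B = 13
ES_C = 0; EF_C = 6
ES_D = 0; EF_D = 11
ES_E = max(EF_A=13, EF_D=11) = 13; EF_E = 13+11 = 24
ES_F = 13; EF_F = 13+4 = 17
ES_G = max(EF_A=13, EF_D=11) = 13; EF_G = 13+14 = 27
ES_H = 17; EF_H = 17+3 = 20
ES_I = 13; EF_I = 13+5 = 18
ES_J = max(EF_C=6, EF_E=24, EF_G=27, EF_H=20, EF_I=18) = 27; EF_J = 27+11 = 38
Expected project duration μ = 38 days. Critical path: A → G → J.

Variance along critical path = 7.111 + 0.111 + 4.000 = 11.222; σ = √11.222 = 3.350 days.
Z = (43 − 38) / 3.350 = 1.493
P(T ≤ 43) = Φ(1.493) ≈ 0.932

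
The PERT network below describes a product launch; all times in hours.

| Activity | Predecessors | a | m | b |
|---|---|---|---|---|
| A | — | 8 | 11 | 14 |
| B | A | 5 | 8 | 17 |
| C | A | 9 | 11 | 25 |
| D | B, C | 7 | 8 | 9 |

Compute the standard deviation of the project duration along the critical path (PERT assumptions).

2.87 hours

te_A = (8 + 4·11 + 14)/6 = 66/6 = 11; σ²_A = ((14−8)/6)² = 1.000
te_B = (5 + 4·8 + 17)/6 = 54/6 = 9; σ²_B = ((17−5)/6)² = 4.000
te_C = (9 + 4·11 + 25)/6 = 78/6 = 13; σ²_C = ((25−9)/6)² = 7.111
te_D = (7 + 4·8 + 9)/6 = 48/6 = 8; σ²_D = ((9−7)/6)² = 0.111

Forward pass:
ES_A = 0; EF_A = 11
ES_B = 11; EF_B = 11+9 = 20
ES_C = 11; EF_C = 11+13 = 24
ES_D = max(EF_B=20, EF_C=24) = 24; EF_D = 24+8 = 32
Expected project duration μ = 32 hours. Critical path: A → C → D.

Variance along critical path = 1.000 + 7.111 + 0.111 = 8.222
σ = √8.222 = 2.867 hours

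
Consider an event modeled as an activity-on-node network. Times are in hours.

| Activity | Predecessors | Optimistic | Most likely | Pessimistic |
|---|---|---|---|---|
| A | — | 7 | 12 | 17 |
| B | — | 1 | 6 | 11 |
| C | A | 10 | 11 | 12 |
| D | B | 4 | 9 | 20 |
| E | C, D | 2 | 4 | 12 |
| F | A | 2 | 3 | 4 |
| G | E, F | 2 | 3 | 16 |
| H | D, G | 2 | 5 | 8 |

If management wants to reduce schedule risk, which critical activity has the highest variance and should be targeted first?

G

te_A = (7 + 4·12 + 17)/6 = 72/6 = 12; σ²_A = ((17−7)/6)² = 2.778
te_B = (1 + 4·6 + 11)/6 = 36/6 = 6; σ²_B = ((11−1)/6)² = 2.778
te_C = (10 + 4·11 + 12)/6 = 66/6 = 11; σ²_C = ((12−10)/6)² = 0.111
te_D = (4 + 4·9 + 20)/6 = 60/6 = 10; σ²_D = ((20−4)/6)² = 7.111
te_E = (2 + 4·4 + 12)/6 = 30/6 = 5; σ²_E = ((12−2)/6)² = 2.778
te_F = (2 + 4·3 + 4)/6 = 18/6 = 3; σ²_F = ((4−2)/6)² = 0.111
te_G = (2 + 4·3 + 16)/6 = 30/6 = 5; σ²_G = ((16−2)/6)² = 5.444
te_H = (2 + 4·5 + 8)/6 = 30/6 = 5; σ²_H = ((8−2)/6)² = 1.000

Forward pass:
ES_A = 0; EF_A = 12
ES_B = 0; EF_B = 6
ES_C = 12; EF_C = 12+11 = 23
ES_D = 6; EF_D = 6+10 = 16
ES_E = max(EF_C=23, EF_D=16) = 23; EF_E = 23+5 = 28
ES_F = 12; EF_F = 12+3 = 15
ES_G = max(EF_E=28, EF_F=15) = 28; EF_G = 28+5 = 33
ES_H = max(EF_D=16, EF_G=33) = 33; EF_H = 33+5 = 38
Expected project duration μ = 38 hours. Critical path: A → C → E → G → H.

Variances on critical path: σ²_A=2.778, σ²_C=0.111, σ²_E=2.778, σ²_G=5.444, σ²_H=1.000.
Largest is σ²_G = 5.444.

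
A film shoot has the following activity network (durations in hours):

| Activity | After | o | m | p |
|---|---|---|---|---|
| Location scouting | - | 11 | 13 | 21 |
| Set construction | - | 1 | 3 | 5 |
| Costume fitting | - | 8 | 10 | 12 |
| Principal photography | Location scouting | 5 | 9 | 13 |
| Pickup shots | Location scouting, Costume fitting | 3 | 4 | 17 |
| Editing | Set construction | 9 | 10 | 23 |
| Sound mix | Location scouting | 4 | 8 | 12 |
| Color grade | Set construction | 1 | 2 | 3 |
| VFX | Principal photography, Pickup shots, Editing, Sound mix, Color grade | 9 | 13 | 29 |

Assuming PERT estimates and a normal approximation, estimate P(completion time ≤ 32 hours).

te_Location scouting = (11 + 4·13 + 21)/6 = 84/6 = 14; σ²_Location scouting = ((21−11)/6)² = 2.778
te_Set construction = (1 + 4·3 + 5)/6 = 18/6 = 3; σ²_Set construction = ((5−1)/6)² = 0.444
te_Costume fitting = (8 + 4·10 + 12)/6 = 60/6 = 10; σ²_Costume fitting = ((12−8)/6)² = 0.444
te_Principal photography = (5 + 4·9 + 13)/6 = 54/6 = 9; σ²_Principal photography = ((13−5)/6)² = 1.778
te_Pickup shots = (3 + 4·4 + 17)/6 = 36/6 = 6; σ²_Pickup shots = ((17−3)/6)² = 5.444
te_Editing = (9 + 4·10 + 23)/6 = 72/6 = 12; σ²_Editing = ((23−9)/6)² = 5.444
te_Sound mix = (4 + 4·8 + 12)/6 = 48/6 = 8; σ²_Sound mix = ((12−4)/6)² = 1.778
te_Color grade = (1 + 4·2 + 3)/6 = 12/6 = 2; σ²_Color grade = ((3−1)/6)² = 0.111
te_VFX = (9 + 4·13 + 29)/6 = 90/6 = 15; σ²_VFX = ((29−9)/6)² = 11.111

Forward pass:
ES_Location scouting = 0; EF_Location scouting = 14
ES_Set construction = 0; EF_Set construction = 3
ES_Costume fitting = 0; EF_Costume fitting = 10
ES_Principal photography = 14; EF_Principal photography = 14+9 = 23
ES_Pickup shots = max(EF_Location scouting=14, EF_Costume fitting=10) = 14; EF_Pickup shots = 14+6 = 20
ES_Editing = 3; EF_Editing = 3+12 = 15
ES_Sound mix = 14; EF_Sound mix = 14+8 = 22
ES_Color grade = 3; EF_Color grade = 3+2 = 5
ES_VFX = max(EF_Principal photography=23, EF_Pickup shots=20, EF_Editing=15, EF_Sound mix=22, EF_Color grade=5) = 23; EF_VFX = 23+15 = 38
Expected project duration μ = 38 hours. Critical path: Location scouting → Principal photography → VFX.

Variance along critical path = 2.778 + 1.778 + 11.111 = 15.667; σ = √15.667 = 3.958 hours.
Z = (32 − 38) / 3.958 = -1.516
P(T ≤ 32) = Φ(-1.516) ≈ 0.065

0.065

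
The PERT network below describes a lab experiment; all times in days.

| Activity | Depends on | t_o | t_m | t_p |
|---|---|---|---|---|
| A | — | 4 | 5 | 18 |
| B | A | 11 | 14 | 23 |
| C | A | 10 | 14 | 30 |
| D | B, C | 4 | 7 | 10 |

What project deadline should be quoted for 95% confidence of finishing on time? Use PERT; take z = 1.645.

te_A = (4 + 4·5 + 18)/6 = 42/6 = 7; σ²_A = ((18−4)/6)² = 5.444
te_B = (11 + 4·14 + 23)/6 = 90/6 = 15; σ²_B = ((23−11)/6)² = 4.000
te_C = (10 + 4·14 + 30)/6 = 96/6 = 16; σ²_C = ((30−10)/6)² = 11.111
te_D = (4 + 4·7 + 10)/6 = 42/6 = 7; σ²_D = ((10−4)/6)² = 1.000

Forward pass:
ES_A = 0; EF_A = 7
ES_B = 7; EF_B = 7+15 = 22
ES_C = 7; EF_C = 7+16 = 23
ES_D = max(EF_B=22, EF_C=23) = 23; EF_D = 23+7 = 30
Expected project duration μ = 30 days. Critical path: A → C → D.

Variance along critical path = 5.444 + 11.111 + 1.000 = 17.556; σ = 4.190 days.
D = μ + z·σ = 30 + 1.645·4.190 = 36.9 days

36.9 days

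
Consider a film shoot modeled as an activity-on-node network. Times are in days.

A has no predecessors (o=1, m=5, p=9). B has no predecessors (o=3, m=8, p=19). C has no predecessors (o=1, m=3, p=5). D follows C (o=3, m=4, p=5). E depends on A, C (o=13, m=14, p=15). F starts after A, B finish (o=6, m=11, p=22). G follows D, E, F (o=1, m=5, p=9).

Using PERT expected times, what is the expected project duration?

te_A = (1 + 4·5 + 9)/6 = 30/6 = 5
te_B = (3 + 4·8 + 19)/6 = 54/6 = 9
te_C = (1 + 4·3 + 5)/6 = 18/6 = 3
te_D = (3 + 4·4 + 5)/6 = 24/6 = 4
te_E = (13 + 4·14 + 15)/6 = 84/6 = 14
te_F = (6 + 4·11 + 22)/6 = 72/6 = 12
te_G = (1 + 4·5 + 9)/6 = 30/6 = 5

Forward pass:
ES_A = 0; EF_A = 5
ES_B = 0; EF_B = 9
ES_C = 0; EF_C = 3
ES_D = 3; EF_D = 3+4 = 7
ES_E = max(EF_A=5, EF_C=3) = 5; EF_E = 5+14 = 19
ES_F = max(EF_A=5, EF_B=9) = 9; EF_F = 9+12 = 21
ES_G = max(EF_D=7, EF_E=19, EF_F=21) = 21; EF_G = 21+5 = 26
Expected project duration μ = 26 days. Critical path: B → F → G.

26 days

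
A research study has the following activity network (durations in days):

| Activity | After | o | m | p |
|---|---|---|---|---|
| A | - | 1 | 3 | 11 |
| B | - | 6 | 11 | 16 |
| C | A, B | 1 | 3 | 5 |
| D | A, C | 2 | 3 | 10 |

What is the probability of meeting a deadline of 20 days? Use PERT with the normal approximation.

0.814

te_A = (1 + 4·3 + 11)/6 = 24/6 = 4; σ²_A = ((11−1)/6)² = 2.778
te_B = (6 + 4·11 + 16)/6 = 66/6 = 11; σ²_B = ((16−6)/6)² = 2.778
te_C = (1 + 4·3 + 5)/6 = 18/6 = 3; σ²_C = ((5−1)/6)² = 0.444
te_D = (2 + 4·3 + 10)/6 = 24/6 = 4; σ²_D = ((10−2)/6)² = 1.778

Forward pass:
ES_A = 0; EF_A = 4
ES_B = 0; EF_B = 11
ES_C = max(EF_A=4, EF_B=11) = 11; EF_C = 11+3 = 14
ES_D = max(EF_A=4, EF_C=14) = 14; EF_D = 14+4 = 18
Expected project duration μ = 18 days. Critical path: B → C → D.

Variance along critical path = 2.778 + 0.444 + 1.778 = 5.000; σ = √5.000 = 2.236 days.
Z = (20 − 18) / 2.236 = 0.894
P(T ≤ 20) = Φ(0.894) ≈ 0.814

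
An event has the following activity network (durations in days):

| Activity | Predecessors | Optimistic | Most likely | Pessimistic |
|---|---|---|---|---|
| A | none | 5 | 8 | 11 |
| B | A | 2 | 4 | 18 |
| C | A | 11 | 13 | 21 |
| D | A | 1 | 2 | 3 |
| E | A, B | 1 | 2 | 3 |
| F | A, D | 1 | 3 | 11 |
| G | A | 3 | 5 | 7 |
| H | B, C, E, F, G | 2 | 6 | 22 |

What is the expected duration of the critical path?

te_A = (5 + 4·8 + 11)/6 = 48/6 = 8
te_B = (2 + 4·4 + 18)/6 = 36/6 = 6
te_C = (11 + 4·13 + 21)/6 = 84/6 = 14
te_D = (1 + 4·2 + 3)/6 = 12/6 = 2
te_E = (1 + 4·2 + 3)/6 = 12/6 = 2
te_F = (1 + 4·3 + 11)/6 = 24/6 = 4
te_G = (3 + 4·5 + 7)/6 = 30/6 = 5
te_H = (2 + 4·6 + 22)/6 = 48/6 = 8

Forward pass:
ES_A = 0; EF_A = 8
ES_B = 8; EF_B = 8+6 = 14
ES_C = 8; EF_C = 8+14 = 22
ES_D = 8; EF_D = 8+2 = 10
ES_E = max(EF_A=8, EF_B=14) = 14; EF_E = 14+2 = 16
ES_F = max(EF_A=8, EF_D=10) = 10; EF_F = 10+4 = 14
ES_G = 8; EF_G = 8+5 = 13
ES_H = max(EF_B=14, EF_C=22, EF_E=16, EF_F=14, EF_G=13) = 22; EF_H = 22+8 = 30
Expected project duration μ = 30 days. Critical path: A → C → H.

30 days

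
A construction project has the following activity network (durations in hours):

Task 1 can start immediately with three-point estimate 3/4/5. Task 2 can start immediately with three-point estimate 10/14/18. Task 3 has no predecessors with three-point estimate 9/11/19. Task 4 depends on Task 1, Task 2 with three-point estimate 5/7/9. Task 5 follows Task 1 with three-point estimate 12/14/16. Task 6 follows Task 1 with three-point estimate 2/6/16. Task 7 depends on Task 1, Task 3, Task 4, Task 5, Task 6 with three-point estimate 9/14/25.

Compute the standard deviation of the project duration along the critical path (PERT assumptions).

3.06 hours

te_Task 1 = (3 + 4·4 + 5)/6 = 24/6 = 4; σ²_Task 1 = ((5−3)/6)² = 0.111
te_Task 2 = (10 + 4·14 + 18)/6 = 84/6 = 14; σ²_Task 2 = ((18−10)/6)² = 1.778
te_Task 3 = (9 + 4·11 + 19)/6 = 72/6 = 12; σ²_Task 3 = ((19−9)/6)² = 2.778
te_Task 4 = (5 + 4·7 + 9)/6 = 42/6 = 7; σ²_Task 4 = ((9−5)/6)² = 0.444
te_Task 5 = (12 + 4·14 + 16)/6 = 84/6 = 14; σ²_Task 5 = ((16−12)/6)² = 0.444
te_Task 6 = (2 + 4·6 + 16)/6 = 42/6 = 7; σ²_Task 6 = ((16−2)/6)² = 5.444
te_Task 7 = (9 + 4·14 + 25)/6 = 90/6 = 15; σ²_Task 7 = ((25−9)/6)² = 7.111

Forward pass:
ES_Task 1 = 0; EF_Task 1 = 4
ES_Task 2 = 0; EF_Task 2 = 14
ES_Task 3 = 0; EF_Task 3 = 12
ES_Task 4 = max(EF_Task 1=4, EF_Task 2=14) = 14; EF_Task 4 = 14+7 = 21
ES_Task 5 = 4; EF_Task 5 = 4+14 = 18
ES_Task 6 = 4; EF_Task 6 = 4+7 = 11
ES_Task 7 = max(EF_Task 1=4, EF_Task 3=12, EF_Task 4=21, EF_Task 5=18, EF_Task 6=11) = 21; EF_Task 7 = 21+15 = 36
Expected project duration μ = 36 hours. Critical path: Task 2 → Task 4 → Task 7.

Variance along critical path = 1.778 + 0.444 + 7.111 = 9.333
σ = √9.333 = 3.055 hours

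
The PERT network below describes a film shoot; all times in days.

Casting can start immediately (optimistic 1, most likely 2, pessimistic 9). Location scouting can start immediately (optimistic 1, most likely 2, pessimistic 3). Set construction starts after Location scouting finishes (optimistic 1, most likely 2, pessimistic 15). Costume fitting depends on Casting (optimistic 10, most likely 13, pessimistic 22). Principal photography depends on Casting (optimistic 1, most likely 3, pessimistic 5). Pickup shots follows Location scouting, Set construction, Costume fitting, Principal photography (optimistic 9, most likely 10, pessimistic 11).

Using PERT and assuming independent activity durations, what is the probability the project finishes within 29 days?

te_Casting = (1 + 4·2 + 9)/6 = 18/6 = 3; σ²_Casting = ((9−1)/6)² = 1.778
te_Location scouting = (1 + 4·2 + 3)/6 = 12/6 = 2; σ²_Location scouting = ((3−1)/6)² = 0.111
te_Set construction = (1 + 4·2 + 15)/6 = 24/6 = 4; σ²_Set construction = ((15−1)/6)² = 5.444
te_Costume fitting = (10 + 4·13 + 22)/6 = 84/6 = 14; σ²_Costume fitting = ((22−10)/6)² = 4.000
te_Principal photography = (1 + 4·3 + 5)/6 = 18/6 = 3; σ²_Principal photography = ((5−1)/6)² = 0.444
te_Pickup shots = (9 + 4·10 + 11)/6 = 60/6 = 10; σ²_Pickup shots = ((11−9)/6)² = 0.111

Forward pass:
ES_Casting = 0; EF_Casting = 3
ES_Location scouting = 0; EF_Location scouting = 2
ES_Set construction = 2; EF_Set construction = 2+4 = 6
ES_Costume fitting = 3; EF_Costume fitting = 3+14 = 17
ES_Principal photography = 3; EF_Principal photography = 3+3 = 6
ES_Pickup shots = max(EF_Location scouting=2, EF_Set construction=6, EF_Costume fitting=17, EF_Principal photography=6) = 17; EF_Pickup shots = 17+10 = 27
Expected project duration μ = 27 days. Critical path: Casting → Costume fitting → Pickup shots.

Variance along critical path = 1.778 + 4.000 + 0.111 = 5.889; σ = √5.889 = 2.427 days.
Z = (29 − 27) / 2.427 = 0.824
P(T ≤ 29) = Φ(0.824) ≈ 0.795

0.795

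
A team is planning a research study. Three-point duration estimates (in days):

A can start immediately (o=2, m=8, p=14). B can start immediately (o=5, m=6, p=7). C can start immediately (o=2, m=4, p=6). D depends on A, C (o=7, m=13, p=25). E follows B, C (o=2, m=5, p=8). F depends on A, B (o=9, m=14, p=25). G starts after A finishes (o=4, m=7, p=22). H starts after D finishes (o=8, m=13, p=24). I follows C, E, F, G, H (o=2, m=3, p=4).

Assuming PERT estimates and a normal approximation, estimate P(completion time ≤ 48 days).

0.977

te_A = (2 + 4·8 + 14)/6 = 48/6 = 8; σ²_A = ((14−2)/6)² = 4.000
te_B = (5 + 4·6 + 7)/6 = 36/6 = 6; σ²_B = ((7−5)/6)² = 0.111
te_C = (2 + 4·4 + 6)/6 = 24/6 = 4; σ²_C = ((6−2)/6)² = 0.444
te_D = (7 + 4·13 + 25)/6 = 84/6 = 14; σ²_D = ((25−7)/6)² = 9.000
te_E = (2 + 4·5 + 8)/6 = 30/6 = 5; σ²_E = ((8−2)/6)² = 1.000
te_F = (9 + 4·14 + 25)/6 = 90/6 = 15; σ²_F = ((25−9)/6)² = 7.111
te_G = (4 + 4·7 + 22)/6 = 54/6 = 9; σ²_G = ((22−4)/6)² = 9.000
te_H = (8 + 4·13 + 24)/6 = 84/6 = 14; σ²_H = ((24−8)/6)² = 7.111
te_I = (2 + 4·3 + 4)/6 = 18/6 = 3; σ²_I = ((4−2)/6)² = 0.111

Forward pass:
ES_A = 0; EF_A = 8
ES_B = 0; EF_B = 6
ES_C = 0; EF_C = 4
ES_D = max(EF_A=8, EF_C=4) = 8; EF_D = 8+14 = 22
ES_E = max(EF_B=6, EF_C=4) = 6; EF_E = 6+5 = 11
ES_F = max(EF_A=8, EF_B=6) = 8; EF_F = 8+15 = 23
ES_G = 8; EF_G = 8+9 = 17
ES_H = 22; EF_H = 22+14 = 36
ES_I = max(EF_C=4, EF_E=11, EF_F=23, EF_G=17, EF_H=36) = 36; EF_I = 36+3 = 39
Expected project duration μ = 39 days. Critical path: A → D → H → I.

Variance along critical path = 4.000 + 9.000 + 7.111 + 0.111 = 20.222; σ = √20.222 = 4.497 days.
Z = (48 − 39) / 4.497 = 2.001
P(T ≤ 48) = Φ(2.001) ≈ 0.977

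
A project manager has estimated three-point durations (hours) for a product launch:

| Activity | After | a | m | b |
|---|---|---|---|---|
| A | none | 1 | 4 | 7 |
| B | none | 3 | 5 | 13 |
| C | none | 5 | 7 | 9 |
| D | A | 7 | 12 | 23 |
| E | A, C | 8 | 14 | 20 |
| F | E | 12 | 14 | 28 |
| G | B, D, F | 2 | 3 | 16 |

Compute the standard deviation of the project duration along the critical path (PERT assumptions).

te_A = (1 + 4·4 + 7)/6 = 24/6 = 4; σ²_A = ((7−1)/6)² = 1.000
te_B = (3 + 4·5 + 13)/6 = 36/6 = 6; σ²_B = ((13−3)/6)² = 2.778
te_C = (5 + 4·7 + 9)/6 = 42/6 = 7; σ²_C = ((9−5)/6)² = 0.444
te_D = (7 + 4·12 + 23)/6 = 78/6 = 13; σ²_D = ((23−7)/6)² = 7.111
te_E = (8 + 4·14 + 20)/6 = 84/6 = 14; σ²_E = ((20−8)/6)² = 4.000
te_F = (12 + 4·14 + 28)/6 = 96/6 = 16; σ²_F = ((28−12)/6)² = 7.111
te_G = (2 + 4·3 + 16)/6 = 30/6 = 5; σ²_G = ((16−2)/6)² = 5.444

Forward pass:
ES_A = 0; EF_A = 4
ES_B = 0; EF_B = 6
ES_C = 0; EF_C = 7
ES_D = 4; EF_D = 4+13 = 17
ES_E = max(EF_A=4, EF_C=7) = 7; EF_E = 7+14 = 21
ES_F = 21; EF_F = 21+16 = 37
ES_G = max(EF_B=6, EF_D=17, EF_F=37) = 37; EF_G = 37+5 = 42
Expected project duration μ = 42 hours. Critical path: C → E → F → G.

Variance along critical path = 0.444 + 4.000 + 7.111 + 5.444 = 17.000
σ = √17.000 = 4.123 hours

4.12 hours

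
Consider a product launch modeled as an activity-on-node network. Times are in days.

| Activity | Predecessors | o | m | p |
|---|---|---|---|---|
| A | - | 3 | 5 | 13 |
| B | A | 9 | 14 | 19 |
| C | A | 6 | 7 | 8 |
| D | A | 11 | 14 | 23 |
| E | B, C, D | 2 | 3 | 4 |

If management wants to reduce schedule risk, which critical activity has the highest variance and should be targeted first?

te_A = (3 + 4·5 + 13)/6 = 36/6 = 6; σ²_A = ((13−3)/6)² = 2.778
te_B = (9 + 4·14 + 19)/6 = 84/6 = 14; σ²_B = ((19−9)/6)² = 2.778
te_C = (6 + 4·7 + 8)/6 = 42/6 = 7; σ²_C = ((8−6)/6)² = 0.111
te_D = (11 + 4·14 + 23)/6 = 90/6 = 15; σ²_D = ((23−11)/6)² = 4.000
te_E = (2 + 4·3 + 4)/6 = 18/6 = 3; σ²_E = ((4−2)/6)² = 0.111

Forward pass:
ES_A = 0; EF_A = 6
ES_B = 6; EF_B = 6+14 = 20
ES_C = 6; EF_C = 6+7 = 13
ES_D = 6; EF_D = 6+15 = 21
ES_E = max(EF_B=20, EF_C=13, EF_D=21) = 21; EF_E = 21+3 = 24
Expected project duration μ = 24 days. Critical path: A → D → E.

Variances on critical path: σ²_A=2.778, σ²_D=4.000, σ²_E=0.111.
Largest is σ²_D = 4.000.

D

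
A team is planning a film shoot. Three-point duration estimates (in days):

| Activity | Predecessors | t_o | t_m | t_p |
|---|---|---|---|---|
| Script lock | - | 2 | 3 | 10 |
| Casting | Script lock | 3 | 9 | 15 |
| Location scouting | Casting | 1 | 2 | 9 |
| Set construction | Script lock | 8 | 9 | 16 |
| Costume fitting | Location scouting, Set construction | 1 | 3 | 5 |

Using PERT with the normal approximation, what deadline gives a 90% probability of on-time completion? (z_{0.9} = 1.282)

22.6 days

te_Script lock = (2 + 4·3 + 10)/6 = 24/6 = 4; σ²_Script lock = ((10−2)/6)² = 1.778
te_Casting = (3 + 4·9 + 15)/6 = 54/6 = 9; σ²_Casting = ((15−3)/6)² = 4.000
te_Location scouting = (1 + 4·2 + 9)/6 = 18/6 = 3; σ²_Location scouting = ((9−1)/6)² = 1.778
te_Set construction = (8 + 4·9 + 16)/6 = 60/6 = 10; σ²_Set construction = ((16−8)/6)² = 1.778
te_Costume fitting = (1 + 4·3 + 5)/6 = 18/6 = 3; σ²_Costume fitting = ((5−1)/6)² = 0.444

Forward pass:
ES_Script lock = 0; EF_Script lock = 4
ES_Casting = 4; EF_Casting = 4+9 = 13
ES_Location scouting = 13; EF_Location scouting = 13+3 = 16
ES_Set construction = 4; EF_Set construction = 4+10 = 14
ES_Costume fitting = max(EF_Location scouting=16, EF_Set construction=14) = 16; EF_Costume fitting = 16+3 = 19
Expected project duration μ = 19 days. Critical path: Script lock → Casting → Location scouting → Costume fitting.

Variance along critical path = 1.778 + 4.000 + 1.778 + 0.444 = 8.000; σ = 2.828 days.
D = μ + z·σ = 19 + 1.282·2.828 = 22.6 days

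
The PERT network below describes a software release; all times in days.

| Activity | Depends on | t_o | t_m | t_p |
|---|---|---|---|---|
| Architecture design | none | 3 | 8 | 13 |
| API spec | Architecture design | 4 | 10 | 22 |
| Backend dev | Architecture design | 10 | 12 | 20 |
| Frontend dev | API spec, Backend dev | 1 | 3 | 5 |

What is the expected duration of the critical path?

te_Architecture design = (3 + 4·8 + 13)/6 = 48/6 = 8
te_API spec = (4 + 4·10 + 22)/6 = 66/6 = 11
te_Backend dev = (10 + 4·12 + 20)/6 = 78/6 = 13
te_Frontend dev = (1 + 4·3 + 5)/6 = 18/6 = 3

Forward pass:
ES_Architecture design = 0; EF_Architecture design = 8
ES_API spec = 8; EF_API spec = 8+11 = 19
ES_Backend dev = 8; EF_Backend dev = 8+13 = 21
ES_Frontend dev = max(EF_API spec=19, EF_Backend dev=21) = 21; EF_Frontend dev = 21+3 = 24
Expected project duration μ = 24 days. Critical path: Architecture design → Backend dev → Frontend dev.

24 days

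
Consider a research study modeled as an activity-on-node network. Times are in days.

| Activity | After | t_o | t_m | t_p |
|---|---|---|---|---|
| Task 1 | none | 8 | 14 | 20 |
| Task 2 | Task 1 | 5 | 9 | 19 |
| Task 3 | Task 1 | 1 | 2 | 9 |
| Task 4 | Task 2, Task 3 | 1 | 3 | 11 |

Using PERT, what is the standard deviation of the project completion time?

te_Task 1 = (8 + 4·14 + 20)/6 = 84/6 = 14; σ²_Task 1 = ((20−8)/6)² = 4.000
te_Task 2 = (5 + 4·9 + 19)/6 = 60/6 = 10; σ²_Task 2 = ((19−5)/6)² = 5.444
te_Task 3 = (1 + 4·2 + 9)/6 = 18/6 = 3; σ²_Task 3 = ((9−1)/6)² = 1.778
te_Task 4 = (1 + 4·3 + 11)/6 = 24/6 = 4; σ²_Task 4 = ((11−1)/6)² = 2.778

Forward pass:
ES_Task 1 = 0; EF_Task 1 = 14
ES_Task 2 = 14; EF_Task 2 = 14+10 = 24
ES_Task 3 = 14; EF_Task 3 = 14+3 = 17
ES_Task 4 = max(EF_Task 2=24, EF_Task 3=17) = 24; EF_Task 4 = 24+4 = 28
Expected project duration μ = 28 days. Critical path: Task 1 → Task 2 → Task 4.

Variance along critical path = 4.000 + 5.444 + 2.778 = 12.222
σ = √12.222 = 3.496 days

3.50 days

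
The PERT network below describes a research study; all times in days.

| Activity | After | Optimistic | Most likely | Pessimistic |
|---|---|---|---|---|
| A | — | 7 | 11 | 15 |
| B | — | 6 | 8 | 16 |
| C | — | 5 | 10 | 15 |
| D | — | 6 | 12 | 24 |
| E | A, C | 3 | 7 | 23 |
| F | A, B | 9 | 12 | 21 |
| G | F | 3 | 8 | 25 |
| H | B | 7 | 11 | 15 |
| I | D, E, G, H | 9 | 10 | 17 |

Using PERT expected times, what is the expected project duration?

45 days

te_A = (7 + 4·11 + 15)/6 = 66/6 = 11
te_B = (6 + 4·8 + 16)/6 = 54/6 = 9
te_C = (5 + 4·10 + 15)/6 = 60/6 = 10
te_D = (6 + 4·12 + 24)/6 = 78/6 = 13
te_E = (3 + 4·7 + 23)/6 = 54/6 = 9
te_F = (9 + 4·12 + 21)/6 = 78/6 = 13
te_G = (3 + 4·8 + 25)/6 = 60/6 = 10
te_H = (7 + 4·11 + 15)/6 = 66/6 = 11
te_I = (9 + 4·10 + 17)/6 = 66/6 = 11

Forward pass:
ES_A = 0; EF_A = 11
ES_B = 0; EF_B = 9
ES_C = 0; EF_C = 10
ES_D = 0; EF_D = 13
ES_E = max(EF_A=11, EF_C=10) = 11; EF_E = 11+9 = 20
ES_F = max(EF_A=11, EF_B=9) = 11; EF_F = 11+13 = 24
ES_G = 24; EF_G = 24+10 = 34
ES_H = 9; EF_H = 9+11 = 20
ES_I = max(EF_D=13, EF_E=20, EF_G=34, EF_H=20) = 34; EF_I = 34+11 = 45
Expected project duration μ = 45 days. Critical path: A → F → G → I.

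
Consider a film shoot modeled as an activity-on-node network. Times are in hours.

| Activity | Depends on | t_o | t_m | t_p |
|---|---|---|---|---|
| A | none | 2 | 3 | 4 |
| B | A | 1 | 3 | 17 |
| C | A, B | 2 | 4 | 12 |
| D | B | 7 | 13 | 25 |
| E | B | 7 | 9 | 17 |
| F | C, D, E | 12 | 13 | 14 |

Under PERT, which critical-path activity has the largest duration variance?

te_A = (2 + 4·3 + 4)/6 = 18/6 = 3; σ²_A = ((4−2)/6)² = 0.111
te_B = (1 + 4·3 + 17)/6 = 30/6 = 5; σ²_B = ((17−1)/6)² = 7.111
te_C = (2 + 4·4 + 12)/6 = 30/6 = 5; σ²_C = ((12−2)/6)² = 2.778
te_D = (7 + 4·13 + 25)/6 = 84/6 = 14; σ²_D = ((25−7)/6)² = 9.000
te_E = (7 + 4·9 + 17)/6 = 60/6 = 10; σ²_E = ((17−7)/6)² = 2.778
te_F = (12 + 4·13 + 14)/6 = 78/6 = 13; σ²_F = ((14−12)/6)² = 0.111

Forward pass:
ES_A = 0; EF_A = 3
ES_B = 3; EF_B = 3+5 = 8
ES_C = max(EF_A=3, EF_B=8) = 8; EF_C = 8+5 = 13
ES_D = 8; EF_D = 8+14 = 22
ES_E = 8; EF_E = 8+10 = 18
ES_F = max(EF_C=13, EF_D=22, EF_E=18) = 22; EF_F = 22+13 = 35
Expected project duration μ = 35 hours. Critical path: A → B → D → F.

Variances on critical path: σ²_A=0.111, σ²_B=7.111, σ²_D=9.000, σ²_F=0.111.
Largest is σ²_D = 9.000.

D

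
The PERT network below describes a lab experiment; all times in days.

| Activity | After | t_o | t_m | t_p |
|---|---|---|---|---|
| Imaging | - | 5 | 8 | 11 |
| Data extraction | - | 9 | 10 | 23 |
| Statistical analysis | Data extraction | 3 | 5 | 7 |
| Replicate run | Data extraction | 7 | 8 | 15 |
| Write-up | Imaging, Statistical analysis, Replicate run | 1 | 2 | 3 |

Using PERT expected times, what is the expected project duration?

te_Imaging = (5 + 4·8 + 11)/6 = 48/6 = 8
te_Data extraction = (9 + 4·10 + 23)/6 = 72/6 = 12
te_Statistical analysis = (3 + 4·5 + 7)/6 = 30/6 = 5
te_Replicate run = (7 + 4·8 + 15)/6 = 54/6 = 9
te_Write-up = (1 + 4·2 + 3)/6 = 12/6 = 2

Forward pass:
ES_Imaging = 0; EF_Imaging = 8
ES_Data extraction = 0; EF_Data extraction = 12
ES_Statistical analysis = 12; EF_Statistical analysis = 12+5 = 17
ES_Replicate run = 12; EF_Replicate run = 12+9 = 21
ES_Write-up = max(EF_Imaging=8, EF_Statistical analysis=17, EF_Replicate run=21) = 21; EF_Write-up = 21+2 = 23
Expected project duration μ = 23 days. Critical path: Data extraction → Replicate run → Write-up.

23 days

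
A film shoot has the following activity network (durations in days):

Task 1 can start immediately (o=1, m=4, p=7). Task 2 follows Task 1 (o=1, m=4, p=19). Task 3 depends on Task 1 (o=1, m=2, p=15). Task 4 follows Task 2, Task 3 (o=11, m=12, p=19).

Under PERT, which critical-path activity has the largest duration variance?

te_Task 1 = (1 + 4·4 + 7)/6 = 24/6 = 4; σ²_Task 1 = ((7−1)/6)² = 1.000
te_Task 2 = (1 + 4·4 + 19)/6 = 36/6 = 6; σ²_Task 2 = ((19−1)/6)² = 9.000
te_Task 3 = (1 + 4·2 + 15)/6 = 24/6 = 4; σ²_Task 3 = ((15−1)/6)² = 5.444
te_Task 4 = (11 + 4·12 + 19)/6 = 78/6 = 13; σ²_Task 4 = ((19−11)/6)² = 1.778

Forward pass:
ES_Task 1 = 0; EF_Task 1 = 4
ES_Task 2 = 4; EF_Task 2 = 4+6 = 10
ES_Task 3 = 4; EF_Task 3 = 4+4 = 8
ES_Task 4 = max(EF_Task 2=10, EF_Task 3=8) = 10; EF_Task 4 = 10+13 = 23
Expected project duration μ = 23 days. Critical path: Task 1 → Task 2 → Task 4.

Variances on critical path: σ²_Task 1=1.000, σ²_Task 2=9.000, σ²_Task 4=1.778.
Largest is σ²_Task 2 = 9.000.

Task 2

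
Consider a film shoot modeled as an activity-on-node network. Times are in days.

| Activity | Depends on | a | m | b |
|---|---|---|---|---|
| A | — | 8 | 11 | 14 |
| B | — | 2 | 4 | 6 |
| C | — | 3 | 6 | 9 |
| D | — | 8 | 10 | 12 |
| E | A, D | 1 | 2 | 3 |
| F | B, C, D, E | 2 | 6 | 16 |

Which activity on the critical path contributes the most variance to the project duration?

F

te_A = (8 + 4·11 + 14)/6 = 66/6 = 11; σ²_A = ((14−8)/6)² = 1.000
te_B = (2 + 4·4 + 6)/6 = 24/6 = 4; σ²_B = ((6−2)/6)² = 0.444
te_C = (3 + 4·6 + 9)/6 = 36/6 = 6; σ²_C = ((9−3)/6)² = 1.000
te_D = (8 + 4·10 + 12)/6 = 60/6 = 10; σ²_D = ((12−8)/6)² = 0.444
te_E = (1 + 4·2 + 3)/6 = 12/6 = 2; σ²_E = ((3−1)/6)² = 0.111
te_F = (2 + 4·6 + 16)/6 = 42/6 = 7; σ²_F = ((16−2)/6)² = 5.444

Forward pass:
ES_A = 0; EF_A = 11
ES_B = 0; EF_B = 4
ES_C = 0; EF_C = 6
ES_D = 0; EF_D = 10
ES_E = max(EF_A=11, EF_D=10) = 11; EF_E = 11+2 = 13
ES_F = max(EF_B=4, EF_C=6, EF_D=10, EF_E=13) = 13; EF_F = 13+7 = 20
Expected project duration μ = 20 days. Critical path: A → E → F.

Variances on critical path: σ²_A=1.000, σ²_E=0.111, σ²_F=5.444.
Largest is σ²_F = 5.444.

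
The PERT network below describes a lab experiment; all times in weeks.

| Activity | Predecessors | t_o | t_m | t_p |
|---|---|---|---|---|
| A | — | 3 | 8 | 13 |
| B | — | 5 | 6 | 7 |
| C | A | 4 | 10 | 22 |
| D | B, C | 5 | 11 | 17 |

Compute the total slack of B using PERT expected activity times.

te_A = (3 + 4·8 + 13)/6 = 48/6 = 8
te_B = (5 + 4·6 + 7)/6 = 36/6 = 6
te_C = (4 + 4·10 + 22)/6 = 66/6 = 11
te_D = (5 + 4·11 + 17)/6 = 66/6 = 11

Forward pass:
ES_A = 0; EF_A = 8
ES_B = 0; EF_B = 6
ES_C = 8; EF_C = 8+11 = 19
ES_D = max(EF_B=6, EF_C=19) = 19; EF_D = 19+11 = 30
Expected project duration μ = 30 weeks. Critical path: A → C → D.

Backward pass:
LF_D = 30; LS_D = 30−11 = 19
LF_C = LS_D = 19; LS_C = 19−11 = 8
LF_B = LS_D = 19; LS_B = 19−6 = 13
LF_A = LS_C = 8; LS_A = 8−8 = 0
Slack_B = LS_B − ES_B = 13 − 0 = 13

13 weeks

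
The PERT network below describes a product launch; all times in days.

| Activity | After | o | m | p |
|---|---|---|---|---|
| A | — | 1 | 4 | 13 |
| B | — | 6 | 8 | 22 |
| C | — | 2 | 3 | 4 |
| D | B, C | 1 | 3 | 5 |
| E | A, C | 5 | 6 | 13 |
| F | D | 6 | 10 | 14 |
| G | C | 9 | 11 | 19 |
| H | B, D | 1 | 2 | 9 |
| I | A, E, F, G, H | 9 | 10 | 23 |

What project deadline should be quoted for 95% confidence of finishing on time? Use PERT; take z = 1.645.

te_A = (1 + 4·4 + 13)/6 = 30/6 = 5; σ²_A = ((13−1)/6)² = 4.000
te_B = (6 + 4·8 + 22)/6 = 60/6 = 10; σ²_B = ((22−6)/6)² = 7.111
te_C = (2 + 4·3 + 4)/6 = 18/6 = 3; σ²_C = ((4−2)/6)² = 0.111
te_D = (1 + 4·3 + 5)/6 = 18/6 = 3; σ²_D = ((5−1)/6)² = 0.444
te_E = (5 + 4·6 + 13)/6 = 42/6 = 7; σ²_E = ((13−5)/6)² = 1.778
te_F = (6 + 4·10 + 14)/6 = 60/6 = 10; σ²_F = ((14−6)/6)² = 1.778
te_G = (9 + 4·11 + 19)/6 = 72/6 = 12; σ²_G = ((19−9)/6)² = 2.778
te_H = (1 + 4·2 + 9)/6 = 18/6 = 3; σ²_H = ((9−1)/6)² = 1.778
te_I = (9 + 4·10 + 23)/6 = 72/6 = 12; σ²_I = ((23−9)/6)² = 5.444

Forward pass:
ES_A = 0; EF_A = 5
ES_B = 0; EF_B = 10
ES_C = 0; EF_C = 3
ES_D = max(EF_B=10, EF_C=3) = 10; EF_D = 10+3 = 13
ES_E = max(EF_A=5, EF_C=3) = 5; EF_E = 5+7 = 12
ES_F = 13; EF_F = 13+10 = 23
ES_G = 3; EF_G = 3+12 = 15
ES_H = max(EF_B=10, EF_D=13) = 13; EF_H = 13+3 = 16
ES_I = max(EF_A=5, EF_E=12, EF_F=23, EF_G=15, EF_H=16) = 23; EF_I = 23+12 = 35
Expected project duration μ = 35 days. Critical path: B → D → F → I.

Variance along critical path = 7.111 + 0.444 + 1.778 + 5.444 = 14.778; σ = 3.844 days.
D = μ + z·σ = 35 + 1.645·3.844 = 41.3 days

41.3 days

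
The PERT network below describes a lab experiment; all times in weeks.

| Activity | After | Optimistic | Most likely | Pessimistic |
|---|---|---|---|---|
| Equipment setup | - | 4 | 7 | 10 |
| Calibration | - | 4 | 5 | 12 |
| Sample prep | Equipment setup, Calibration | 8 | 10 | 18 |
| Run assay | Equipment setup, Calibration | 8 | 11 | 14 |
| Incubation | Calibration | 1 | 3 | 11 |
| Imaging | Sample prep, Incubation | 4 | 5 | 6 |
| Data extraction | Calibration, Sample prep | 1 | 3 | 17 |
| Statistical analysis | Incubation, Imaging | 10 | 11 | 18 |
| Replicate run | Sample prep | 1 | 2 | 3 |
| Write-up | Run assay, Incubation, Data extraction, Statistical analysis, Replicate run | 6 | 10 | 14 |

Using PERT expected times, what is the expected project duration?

45 weeks

te_Equipment setup = (4 + 4·7 + 10)/6 = 42/6 = 7
te_Calibration = (4 + 4·5 + 12)/6 = 36/6 = 6
te_Sample prep = (8 + 4·10 + 18)/6 = 66/6 = 11
te_Run assay = (8 + 4·11 + 14)/6 = 66/6 = 11
te_Incubation = (1 + 4·3 + 11)/6 = 24/6 = 4
te_Imaging = (4 + 4·5 + 6)/6 = 30/6 = 5
te_Data extraction = (1 + 4·3 + 17)/6 = 30/6 = 5
te_Statistical analysis = (10 + 4·11 + 18)/6 = 72/6 = 12
te_Replicate run = (1 + 4·2 + 3)/6 = 12/6 = 2
te_Write-up = (6 + 4·10 + 14)/6 = 60/6 = 10

Forward pass:
ES_Equipment setup = 0; EF_Equipment setup = 7
ES_Calibration = 0; EF_Calibration = 6
ES_Sample prep = max(EF_Equipment setup=7, EF_Calibration=6) = 7; EF_Sample prep = 7+11 = 18
ES_Run assay = max(EF_Equipment setup=7, EF_Calibration=6) = 7; EF_Run assay = 7+11 = 18
ES_Incubation = 6; EF_Incubation = 6+4 = 10
ES_Imaging = max(EF_Sample prep=18, EF_Incubation=10) = 18; EF_Imaging = 18+5 = 23
ES_Data extraction = max(EF_Calibration=6, EF_Sample prep=18) = 18; EF_Data extraction = 18+5 = 23
ES_Statistical analysis = max(EF_Incubation=10, EF_Imaging=23) = 23; EF_Statistical analysis = 23+12 = 35
ES_Replicate run = 18; EF_Replicate run = 18+2 = 20
ES_Write-up = max(EF_Run assay=18, EF_Incubation=10, EF_Data extraction=23, EF_Statistical analysis=35, EF_Replicate run=20) = 35; EF_Write-up = 35+10 = 45
Expected project duration μ = 45 weeks. Critical path: Equipment setup → Sample prep → Imaging → Statistical analysis → Write-up.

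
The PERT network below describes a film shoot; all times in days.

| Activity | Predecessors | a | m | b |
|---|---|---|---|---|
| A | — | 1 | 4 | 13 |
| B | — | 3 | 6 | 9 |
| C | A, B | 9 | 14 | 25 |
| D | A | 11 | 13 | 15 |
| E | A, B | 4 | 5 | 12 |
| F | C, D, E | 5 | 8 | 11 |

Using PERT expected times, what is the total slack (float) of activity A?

1 days

te_A = (1 + 4·4 + 13)/6 = 30/6 = 5
te_B = (3 + 4·6 + 9)/6 = 36/6 = 6
te_C = (9 + 4·14 + 25)/6 = 90/6 = 15
te_D = (11 + 4·13 + 15)/6 = 78/6 = 13
te_E = (4 + 4·5 + 12)/6 = 36/6 = 6
te_F = (5 + 4·8 + 11)/6 = 48/6 = 8

Forward pass:
ES_A = 0; EF_A = 5
ES_B = 0; EF_B = 6
ES_C = max(EF_A=5, EF_B=6) = 6; EF_C = 6+15 = 21
ES_D = 5; EF_D = 5+13 = 18
ES_E = max(EF_A=5, EF_B=6) = 6; EF_E = 6+6 = 12
ES_F = max(EF_C=21, EF_D=18, EF_E=12) = 21; EF_F = 21+8 = 29
Expected project duration μ = 29 days. Critical path: B → C → F.

Backward pass:
LF_F = 29; LS_F = 29−8 = 21
LF_E = LS_F = 21; LS_E = 21−6 = 15
LF_D = LS_F = 21; LS_D = 21−13 = 8
LF_C = LS_F = 21; LS_C = 21−15 = 6
LF_B = min(LS_C=6, LS_E=15) = 6; LS_B = 6−6 = 0
LF_A = min(LS_C=6, LS_D=8, LS_E=15) = 6; LS_A = 6−5 = 1
Slack_A = LS_A − ES_A = 1 − 0 = 1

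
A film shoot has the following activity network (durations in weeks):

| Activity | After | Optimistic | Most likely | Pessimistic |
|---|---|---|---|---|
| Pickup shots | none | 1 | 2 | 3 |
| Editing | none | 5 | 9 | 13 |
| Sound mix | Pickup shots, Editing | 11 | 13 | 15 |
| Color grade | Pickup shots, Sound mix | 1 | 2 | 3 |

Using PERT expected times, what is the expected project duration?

te_Pickup shots = (1 + 4·2 + 3)/6 = 12/6 = 2
te_Editing = (5 + 4·9 + 13)/6 = 54/6 = 9
te_Sound mix = (11 + 4·13 + 15)/6 = 78/6 = 13
te_Color grade = (1 + 4·2 + 3)/6 = 12/6 = 2

Forward pass:
ES_Pickup shots = 0; EF_Pickup shots = 2
ES_Editing = 0; EF_Editing = 9
ES_Sound mix = max(EF_Pickup shots=2, EF_Editing=9) = 9; EF_Sound mix = 9+13 = 22
ES_Color grade = max(EF_Pickup shots=2, EF_Sound mix=22) = 22; EF_Color grade = 22+2 = 24
Expected project duration μ = 24 weeks. Critical path: Editing → Sound mix → Color grade.

24 weeks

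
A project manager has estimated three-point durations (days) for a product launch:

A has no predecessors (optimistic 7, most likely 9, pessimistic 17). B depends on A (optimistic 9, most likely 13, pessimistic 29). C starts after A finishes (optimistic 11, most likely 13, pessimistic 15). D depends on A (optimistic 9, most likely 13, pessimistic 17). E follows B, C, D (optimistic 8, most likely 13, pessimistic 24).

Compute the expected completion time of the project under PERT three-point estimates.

te_A = (7 + 4·9 + 17)/6 = 60/6 = 10
te_B = (9 + 4·13 + 29)/6 = 90/6 = 15
te_C = (11 + 4·13 + 15)/6 = 78/6 = 13
te_D = (9 + 4·13 + 17)/6 = 78/6 = 13
te_E = (8 + 4·13 + 24)/6 = 84/6 = 14

Forward pass:
ES_A = 0; EF_A = 10
ES_B = 10; EF_B = 10+15 = 25
ES_C = 10; EF_C = 10+13 = 23
ES_D = 10; EF_D = 10+13 = 23
ES_E = max(EF_B=25, EF_C=23, EF_D=23) = 25; EF_E = 25+14 = 39
Expected project duration μ = 39 days. Critical path: A → B → E.

39 days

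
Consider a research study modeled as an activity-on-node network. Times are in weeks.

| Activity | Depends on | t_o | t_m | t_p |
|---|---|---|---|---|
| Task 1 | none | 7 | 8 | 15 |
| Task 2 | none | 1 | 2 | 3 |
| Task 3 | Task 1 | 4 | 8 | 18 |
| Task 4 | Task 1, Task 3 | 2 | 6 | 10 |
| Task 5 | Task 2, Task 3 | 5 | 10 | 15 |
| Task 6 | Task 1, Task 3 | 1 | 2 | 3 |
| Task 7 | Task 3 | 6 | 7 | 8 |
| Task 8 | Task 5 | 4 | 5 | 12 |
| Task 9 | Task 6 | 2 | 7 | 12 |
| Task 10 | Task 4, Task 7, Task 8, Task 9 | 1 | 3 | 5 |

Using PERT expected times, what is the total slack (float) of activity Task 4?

10 weeks

te_Task 1 = (7 + 4·8 + 15)/6 = 54/6 = 9
te_Task 2 = (1 + 4·2 + 3)/6 = 12/6 = 2
te_Task 3 = (4 + 4·8 + 18)/6 = 54/6 = 9
te_Task 4 = (2 + 4·6 + 10)/6 = 36/6 = 6
te_Task 5 = (5 + 4·10 + 15)/6 = 60/6 = 10
te_Task 6 = (1 + 4·2 + 3)/6 = 12/6 = 2
te_Task 7 = (6 + 4·7 + 8)/6 = 42/6 = 7
te_Task 8 = (4 + 4·5 + 12)/6 = 36/6 = 6
te_Task 9 = (2 + 4·7 + 12)/6 = 42/6 = 7
te_Task 10 = (1 + 4·3 + 5)/6 = 18/6 = 3

Forward pass:
ES_Task 1 = 0; EF_Task 1 = 9
ES_Task 2 = 0; EF_Task 2 = 2
ES_Task 3 = 9; EF_Task 3 = 9+9 = 18
ES_Task 4 = max(EF_Task 1=9, EF_Task 3=18) = 18; EF_Task 4 = 18+6 = 24
ES_Task 5 = max(EF_Task 2=2, EF_Task 3=18) = 18; EF_Task 5 = 18+10 = 28
ES_Task 6 = max(EF_Task 1=9, EF_Task 3=18) = 18; EF_Task 6 = 18+2 = 20
ES_Task 7 = 18; EF_Task 7 = 18+7 = 25
ES_Task 8 = 28; EF_Task 8 = 28+6 = 34
ES_Task 9 = 20; EF_Task 9 = 20+7 = 27
ES_Task 10 = max(EF_Task 4=24, EF_Task 7=25, EF_Task 8=34, EF_Task 9=27) = 34; EF_Task 10 = 34+3 = 37
Expected project duration μ = 37 weeks. Critical path: Task 1 → Task 3 → Task 5 → Task 8 → Task 10.

Backward pass:
LF_Task 10 = 37; LS_Task 10 = 37−3 = 34
LF_Task 9 = LS_Task 10 = 34; LS_Task 9 = 34−7 = 27
LF_Task 8 = LS_Task 10 = 34; LS_Task 8 = 34−6 = 28
LF_Task 7 = LS_Task 10 = 34; LS_Task 7 = 34−7 = 27
LF_Task 6 = LS_Task 9 = 27; LS_Task 6 = 27−2 = 25
LF_Task 5 = LS_Task 8 = 28; LS_Task 5 = 28−10 = 18
LF_Task 4 = LS_Task 10 = 34; LS_Task 4 = 34−6 = 28
LF_Task 3 = min(LS_Task 4=28, LS_Task 5=18, LS_Task 6=25, LS_Task 7=27) = 18; LS_Task 3 = 18−9 = 9
LF_Task 2 = LS_Task 5 = 18; LS_Task 2 = 18−2 = 16
LF_Task 1 = min(LS_Task 3=9, LS_Task 4=28, LS_Task 6=25) = 9; LS_Task 1 = 9−9 = 0
Slack_Task 4 = LS_Task 4 − ES_Task 4 = 28 − 18 = 10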